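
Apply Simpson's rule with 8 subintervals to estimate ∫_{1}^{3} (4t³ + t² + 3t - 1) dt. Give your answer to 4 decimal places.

h = (3 − 1)/8 = 0.25.
Nodes t₀,…,t₈ = 1, 1.25, 1.5, 1.75, 2, 2.25, 2.5, 2.75, 3.
f(t) = 4t³ + t² + 3t - 1: f₀=7, f₁=12.125, f₂=19.25, f₃=28.75, f₄=41, f₅=56.375, f₆=75.25, f₇=98, f₈=125.
(h/3)·[f₀ + 4f₁ + 2f₂ + 4f₃ + 2f₄ + 4f₅ + 2f₆ + 4f₇ + f₈] = 0.083333·(1184) = 98.6667.

98.6667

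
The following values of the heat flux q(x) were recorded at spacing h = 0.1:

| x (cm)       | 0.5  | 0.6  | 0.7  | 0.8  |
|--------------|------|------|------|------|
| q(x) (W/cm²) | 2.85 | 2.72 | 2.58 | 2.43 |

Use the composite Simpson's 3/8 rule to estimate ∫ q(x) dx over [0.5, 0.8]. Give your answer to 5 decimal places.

h = 0.1, n = 3.
(3h/8)·[y₀ + 3y₁ + 3y₂ + y₃] = 0.0375·(21.18) = 0.79425.

0.79425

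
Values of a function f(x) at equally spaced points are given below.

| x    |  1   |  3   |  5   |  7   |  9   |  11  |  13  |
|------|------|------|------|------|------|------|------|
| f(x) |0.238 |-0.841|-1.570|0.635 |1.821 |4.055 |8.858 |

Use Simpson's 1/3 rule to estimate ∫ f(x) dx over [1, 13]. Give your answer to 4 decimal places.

h = 2, n = 6.
(h/3)·[y₀ + 4y₁ + 2y₂ + 4y₃ + 2y₄ + 4y₅ + y₆] = 0.666667·(24.994) = 16.6627.

16.6627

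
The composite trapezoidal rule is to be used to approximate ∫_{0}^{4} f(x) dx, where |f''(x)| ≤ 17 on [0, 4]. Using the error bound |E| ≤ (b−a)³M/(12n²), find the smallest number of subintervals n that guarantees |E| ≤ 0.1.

Need 1088/(12n²) ≤ 0.1.
n² ≥ 1088/(12·0.1) = 906.667 ⇒ n ≥ 30.1109, so the smallest n is 31.

31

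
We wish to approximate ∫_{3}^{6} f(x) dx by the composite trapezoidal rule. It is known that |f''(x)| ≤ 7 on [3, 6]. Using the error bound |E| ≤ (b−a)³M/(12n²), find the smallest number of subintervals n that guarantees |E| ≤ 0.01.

40

Need 189/(12n²) ≤ 0.01.
n² ≥ 189/(12·0.01) = 1575 ⇒ n ≥ 39.6863, so the smallest n is 40.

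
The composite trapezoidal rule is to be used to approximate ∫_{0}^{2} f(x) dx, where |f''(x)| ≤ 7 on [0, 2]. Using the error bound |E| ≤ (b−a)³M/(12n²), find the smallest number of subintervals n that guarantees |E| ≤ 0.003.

40

Need 56/(12n²) ≤ 0.003.
n² ≥ 56/(12·0.003) = 1555.56 ⇒ n ≥ 39.4405, so the smallest n is 40.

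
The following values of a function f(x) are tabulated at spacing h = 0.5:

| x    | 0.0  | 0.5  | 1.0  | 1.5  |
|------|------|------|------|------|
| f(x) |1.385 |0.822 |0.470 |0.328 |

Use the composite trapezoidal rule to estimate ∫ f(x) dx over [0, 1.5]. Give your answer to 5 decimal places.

h = 0.5, n = 3.
(h/2)·[y₀ + 2y₁ + 2y₂ + y₃] = 0.25·(4.297) = 1.07425.

1.07425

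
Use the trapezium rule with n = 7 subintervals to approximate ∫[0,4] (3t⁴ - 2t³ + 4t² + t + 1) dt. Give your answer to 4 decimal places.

602.8471

h = (4 − 0)/7 = 0.571429.
Nodes t₀,…,t₇ = 0, 0.571429, 1.142857, 1.714286, 2.285714, 2.857143, 3.428571, 4.
f(t) = 3t⁴ - 2t³ + 4t² + t + 1: f₀=1, f₁=2.824240, f₂=9.499792, f₃=30.302791, f₄=82.186172, f₅=189.779675, f₆=385.389838, f₇=709.
(h/2)·[f₀ + 2f₁ + 2f₂ + 2f₃ + 2f₄ + 2f₅ + 2f₆ + f₇] = 0.285714·(2109.965015) = 602.8471.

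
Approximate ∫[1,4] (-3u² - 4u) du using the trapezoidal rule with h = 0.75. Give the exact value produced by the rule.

h = (4 − 1)/4 = 0.75.
Nodes u₀,…,u₄ = 1, 1.75, 2.5, 3.25, 4.
f(u) = -3u² - 4u: f₀=-7, f₁=-16.1875, f₂=-28.75, f₃=-44.6875, f₄=-64.
(h/2)·[f₀ + 2f₁ + 2f₂ + 2f₃ + f₄] = 0.375·(-250.25) = -93.84375.

-93.84375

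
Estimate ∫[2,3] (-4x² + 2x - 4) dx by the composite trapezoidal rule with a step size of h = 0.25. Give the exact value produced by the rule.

h = (3 − 2)/4 = 0.25.
Nodes x₀,…,x₄ = 2, 2.25, 2.5, 2.75, 3.
f(x) = -4x² + 2x - 4: f₀=-16, f₁=-19.75, f₂=-24, f₃=-28.75, f₄=-34.
(h/2)·[f₀ + 2f₁ + 2f₂ + 2f₃ + f₄] = 0.125·(-195) = -24.375.

-24.375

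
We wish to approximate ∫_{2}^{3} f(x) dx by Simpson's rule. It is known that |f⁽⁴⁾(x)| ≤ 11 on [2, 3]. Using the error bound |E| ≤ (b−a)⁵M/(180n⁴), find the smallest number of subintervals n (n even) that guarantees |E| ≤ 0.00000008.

30

Need 11/(180n⁴) ≤ 0.00000008.
n⁴ ≥ 11/(180·0.00000008) = 763889 ⇒ n ≥ 29.5636, so the smallest even n is 30. (n must be even for Simpson's rule.)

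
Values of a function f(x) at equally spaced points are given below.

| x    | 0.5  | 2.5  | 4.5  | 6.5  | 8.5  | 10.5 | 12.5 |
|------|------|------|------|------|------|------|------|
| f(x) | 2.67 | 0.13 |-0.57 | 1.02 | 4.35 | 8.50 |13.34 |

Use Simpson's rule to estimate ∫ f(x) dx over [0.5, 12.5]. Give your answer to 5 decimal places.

h = 2, n = 6.
(h/3)·[y₀ + 4y₁ + 2y₂ + 4y₃ + 2y₄ + 4y₅ + y₆] = 0.666667·(62.17) = 41.44667.

41.44667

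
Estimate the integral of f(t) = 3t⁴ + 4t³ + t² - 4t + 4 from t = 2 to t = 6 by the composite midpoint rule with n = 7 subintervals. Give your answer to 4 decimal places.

h = (6 − 2)/7 = 0.571429.
Midpoints m₁,…,m₇ = 2.285714, 2.857143, 3.428571, 4, 4.571429, 5.142857, 5.714286.
f(m₁)=129.734277, f(m₂)=293.945856, f(m₃)=577.800916, f(m₄)=1028, f(m₅)=1698.920450, f(m₆)=2652.616410, f(m₇)=3958.818825.
h·[f(m₁) + f(m₂) + f(m₃) + f(m₄) + f(m₅) + f(m₆) + f(m₇)] = 0.571429·(10339.836735) = 5908.4781.

5908.4781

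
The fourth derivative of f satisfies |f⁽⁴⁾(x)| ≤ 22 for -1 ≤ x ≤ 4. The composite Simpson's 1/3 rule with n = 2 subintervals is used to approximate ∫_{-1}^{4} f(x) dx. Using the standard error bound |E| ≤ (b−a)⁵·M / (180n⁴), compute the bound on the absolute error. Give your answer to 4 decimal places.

23.8715

|E| ≤ (5)⁵·22 / (180·2⁴) = 68750/2880 = 23.8715.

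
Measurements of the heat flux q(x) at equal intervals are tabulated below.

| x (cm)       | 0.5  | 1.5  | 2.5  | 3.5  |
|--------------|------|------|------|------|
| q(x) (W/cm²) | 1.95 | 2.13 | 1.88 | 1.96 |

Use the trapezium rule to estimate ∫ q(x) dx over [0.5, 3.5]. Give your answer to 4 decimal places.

h = 1, n = 3.
(h/2)·[y₀ + 2y₁ + 2y₂ + y₃] = 0.5·(11.93) = 5.9650.

5.9650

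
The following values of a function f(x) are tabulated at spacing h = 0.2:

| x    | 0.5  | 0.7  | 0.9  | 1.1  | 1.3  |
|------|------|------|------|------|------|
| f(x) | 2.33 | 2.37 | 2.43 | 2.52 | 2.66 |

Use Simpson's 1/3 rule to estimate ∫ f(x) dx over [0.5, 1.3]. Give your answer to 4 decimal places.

1.9607

h = 0.2, n = 4.
(h/3)·[y₀ + 4y₁ + 2y₂ + 4y₃ + y₄] = 0.066667·(29.41) = 1.9607.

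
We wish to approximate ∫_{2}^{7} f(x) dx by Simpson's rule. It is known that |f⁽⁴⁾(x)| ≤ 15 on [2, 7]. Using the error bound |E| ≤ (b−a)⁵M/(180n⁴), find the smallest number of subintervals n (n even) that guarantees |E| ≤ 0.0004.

Need 46875/(180n⁴) ≤ 0.0004.
n⁴ ≥ 46875/(180·0.0004) = 651042 ⇒ n ≥ 28.4055, so the smallest even n is 30. (n must be even for Simpson's rule.)

30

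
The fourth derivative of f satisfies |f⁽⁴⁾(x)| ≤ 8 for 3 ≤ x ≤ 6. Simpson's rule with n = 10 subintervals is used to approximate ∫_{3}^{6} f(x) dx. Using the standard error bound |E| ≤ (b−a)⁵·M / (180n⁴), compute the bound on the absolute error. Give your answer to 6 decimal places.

0.001080

|E| ≤ (3)⁵·8 / (180·10⁴) = 1944/1800000 = 0.001080.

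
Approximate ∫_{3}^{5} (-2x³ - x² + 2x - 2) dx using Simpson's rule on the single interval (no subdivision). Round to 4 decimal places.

-292.6667

S = (b−a)/6 · [f(3) + 4f(4) + f(5)] = 0.333333·[(-59) + 4·(-138) + (-267)] = -292.6667.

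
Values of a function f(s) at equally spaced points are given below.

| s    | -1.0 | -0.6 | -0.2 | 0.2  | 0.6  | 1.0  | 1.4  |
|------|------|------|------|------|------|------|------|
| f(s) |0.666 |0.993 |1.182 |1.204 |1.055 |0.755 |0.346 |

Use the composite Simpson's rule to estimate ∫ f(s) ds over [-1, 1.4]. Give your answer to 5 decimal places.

h = 0.4, n = 6.
(h/3)·[y₀ + 4y₁ + 2y₂ + 4y₃ + 2y₄ + 4y₅ + y₆] = 0.133333·(17.294) = 2.30587.

2.30587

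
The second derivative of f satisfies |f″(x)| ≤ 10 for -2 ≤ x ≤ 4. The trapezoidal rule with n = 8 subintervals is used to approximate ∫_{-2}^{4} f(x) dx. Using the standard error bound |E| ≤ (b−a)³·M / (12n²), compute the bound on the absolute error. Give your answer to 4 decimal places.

|E| ≤ (6)³·10 / (12·8²) = 2160/768 = 2.8125.

2.8125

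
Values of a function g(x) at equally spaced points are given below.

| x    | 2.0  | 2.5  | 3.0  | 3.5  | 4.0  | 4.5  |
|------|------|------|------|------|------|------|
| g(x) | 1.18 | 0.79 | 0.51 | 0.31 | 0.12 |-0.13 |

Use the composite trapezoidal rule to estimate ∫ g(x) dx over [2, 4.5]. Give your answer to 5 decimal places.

1.12750

h = 0.5, n = 5.
(h/2)·[y₀ + 2y₁ + 2y₂ + 2y₃ + 2y₄ + y₅] = 0.25·(4.51) = 1.12750.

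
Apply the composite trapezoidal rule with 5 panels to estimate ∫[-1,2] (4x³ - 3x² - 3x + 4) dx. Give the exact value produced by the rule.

14.04

h = (2 − (-1))/5 = 0.6.
Nodes x₀,…,x₅ = -1, -0.4, 0.2, 0.8, 1.4, 2.
f(x) = 4x³ - 3x² - 3x + 4: f₀=0, f₁=4.464, f₂=3.312, f₃=1.728, f₄=4.896, f₅=18.
(h/2)·[f₀ + 2f₁ + 2f₂ + 2f₃ + 2f₄ + f₅] = 0.3·(46.8) = 14.04.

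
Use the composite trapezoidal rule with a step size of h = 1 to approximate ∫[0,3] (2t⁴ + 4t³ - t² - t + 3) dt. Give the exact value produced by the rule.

200

h = (3 − 0)/3 = 1.
Nodes t₀,…,t₃ = 0, 1, 2, 3.
f(t) = 2t⁴ + 4t³ - t² - t + 3: f₀=3, f₁=7, f₂=61, f₃=261.
(h/2)·[f₀ + 2f₁ + 2f₂ + f₃] = 0.5·(400) = 200.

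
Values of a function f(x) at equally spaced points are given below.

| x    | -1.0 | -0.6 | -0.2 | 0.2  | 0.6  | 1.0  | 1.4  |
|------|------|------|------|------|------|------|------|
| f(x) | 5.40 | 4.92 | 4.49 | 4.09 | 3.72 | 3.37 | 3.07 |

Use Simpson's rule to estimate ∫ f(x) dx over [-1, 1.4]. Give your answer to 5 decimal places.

h = 0.4, n = 6.
(h/3)·[y₀ + 4y₁ + 2y₂ + 4y₃ + 2y₄ + 4y₅ + y₆] = 0.133333·(74.41) = 9.92133.

9.92133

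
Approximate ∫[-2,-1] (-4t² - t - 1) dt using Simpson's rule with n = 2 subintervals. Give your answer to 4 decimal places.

-8.8333

h = (-1 − (-2))/2 = 0.5.
Nodes t₀,…,t₂ = -2, -1.5, -1.
f(t) = -4t² - t - 1: f₀=-15, f₁=-8.5, f₂=-4.
(h/3)·[f₀ + 4f₁ + f₂] = 0.166667·(-53) = -8.8333.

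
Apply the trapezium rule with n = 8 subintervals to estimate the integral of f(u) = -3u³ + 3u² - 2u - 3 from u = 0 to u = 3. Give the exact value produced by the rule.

h = (3 − 0)/8 = 0.375.
Nodes u₀,…,u₈ = 0, 0.375, 0.75, 1.125, 1.5, 1.875, 2.25, 2.625, 3.
f(u) = -3u³ + 3u² - 2u - 3: f₀=-3, f₁=-3.486328125, f₂=-4.078125, f₃=-5.724609375, f₄=-9.375, f₅=-15.978515625, f₆=-26.484375, f₇=-41.841796875, f₈=-63.
(h/2)·[f₀ + 2f₁ + 2f₂ + 2f₃ + 2f₄ + 2f₅ + 2f₆ + 2f₇ + f₈] = 0.1875·(-279.9375) = -52.48828125.

-52.48828125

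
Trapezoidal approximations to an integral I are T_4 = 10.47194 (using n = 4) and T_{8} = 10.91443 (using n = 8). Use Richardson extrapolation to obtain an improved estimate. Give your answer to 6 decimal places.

11.061927

R = (4·T_{8} − T_4) / 3 = (4·10.91443 − 10.47194)/3 = (33.18578)/3 = 11.061927.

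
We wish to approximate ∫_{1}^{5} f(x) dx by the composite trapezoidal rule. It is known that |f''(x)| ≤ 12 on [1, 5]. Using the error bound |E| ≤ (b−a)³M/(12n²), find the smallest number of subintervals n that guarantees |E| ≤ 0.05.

36

Need 768/(12n²) ≤ 0.05.
n² ≥ 768/(12·0.05) = 1280 ⇒ n ≥ 35.7771, so the smallest n is 36.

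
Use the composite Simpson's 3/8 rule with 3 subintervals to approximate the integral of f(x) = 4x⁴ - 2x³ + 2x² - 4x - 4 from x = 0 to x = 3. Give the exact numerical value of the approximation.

145.5

h = (3 − 0)/3 = 1.
Nodes x₀,…,x₃ = 0, 1, 2, 3.
f(x) = 4x⁴ - 2x³ + 2x² - 4x - 4: f₀=-4, f₁=-4, f₂=44, f₃=272.
(3h/8)·[f₀ + 3f₁ + 3f₂ + f₃] = 0.375·(388) = 145.5.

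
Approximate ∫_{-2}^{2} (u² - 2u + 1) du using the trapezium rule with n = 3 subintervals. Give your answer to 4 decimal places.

10.5185

h = (2 − (-2))/3 = 1.333333.
Nodes u₀,…,u₃ = -2, -0.666667, 0.666667, 2.
f(u) = u² - 2u + 1: f₀=9, f₁=2.777778, f₂=0.111111, f₃=1.
(h/2)·[f₀ + 2f₁ + 2f₂ + f₃] = 0.666667·(15.777778) = 10.5185.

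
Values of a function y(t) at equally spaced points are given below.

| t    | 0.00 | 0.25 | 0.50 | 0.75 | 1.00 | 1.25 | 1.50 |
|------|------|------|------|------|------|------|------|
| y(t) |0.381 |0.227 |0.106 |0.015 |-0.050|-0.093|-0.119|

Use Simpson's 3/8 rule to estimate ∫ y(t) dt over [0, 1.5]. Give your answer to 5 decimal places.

h = 0.25, n = 6.
(3h/8)·[y₀ + 3y₁ + 3y₂ + 2y₃ + 3y₄ + 3y₅ + y₆] = 0.09375·(0.862) = 0.08081.

0.08081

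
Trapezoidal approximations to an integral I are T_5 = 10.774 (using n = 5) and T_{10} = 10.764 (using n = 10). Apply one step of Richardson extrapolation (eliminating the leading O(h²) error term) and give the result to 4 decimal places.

R = (4·T_{10} − T_5) / 3 = (4·10.764 − 10.774)/3 = (32.282)/3 = 10.7607.

10.7607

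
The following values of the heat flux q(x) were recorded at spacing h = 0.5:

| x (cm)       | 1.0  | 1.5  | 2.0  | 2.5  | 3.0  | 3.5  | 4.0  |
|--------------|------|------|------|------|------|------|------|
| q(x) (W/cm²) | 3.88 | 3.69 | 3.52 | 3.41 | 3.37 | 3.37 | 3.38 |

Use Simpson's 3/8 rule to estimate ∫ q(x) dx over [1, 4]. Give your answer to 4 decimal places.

h = 0.5, n = 6.
(3h/8)·[y₀ + 3y₁ + 3y₂ + 2y₃ + 3y₄ + 3y₅ + y₆] = 0.1875·(55.93) = 10.4869.

10.4869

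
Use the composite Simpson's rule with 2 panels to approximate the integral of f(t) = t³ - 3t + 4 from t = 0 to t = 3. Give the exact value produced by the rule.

h = (3 − 0)/2 = 1.5.
Nodes t₀,…,t₂ = 0, 1.5, 3.
f(t) = t³ - 3t + 4: f₀=4, f₁=2.875, f₂=22.
(h/3)·[f₀ + 4f₁ + f₂] = 0.5·(37.5) = 18.75.

18.75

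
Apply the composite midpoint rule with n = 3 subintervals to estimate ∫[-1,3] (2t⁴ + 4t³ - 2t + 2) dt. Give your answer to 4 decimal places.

154.6337

h = (3 − (-1))/3 = 1.333333.
Midpoints m₁,…,m₃ = -0.333333, 1, 2.333333.
f(m₁)=2.543210, f(m₂)=6, f(m₃)=107.432099.
h·[f(m₁) + f(m₂) + f(m₃)] = 1.333333·(115.975309) = 154.6337.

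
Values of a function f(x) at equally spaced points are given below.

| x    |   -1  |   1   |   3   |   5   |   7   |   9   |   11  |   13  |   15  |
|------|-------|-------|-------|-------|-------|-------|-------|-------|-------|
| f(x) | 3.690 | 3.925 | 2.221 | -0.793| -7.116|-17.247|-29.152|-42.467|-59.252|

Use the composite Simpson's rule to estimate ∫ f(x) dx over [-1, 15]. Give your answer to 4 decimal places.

-233.3227

h = 2, n = 8.
(h/3)·[y₀ + 4y₁ + 2y₂ + 4y₃ + 2y₄ + 4y₅ + 2y₆ + 4y₇ + y₈] = 0.666667·(-349.984) = -233.3227.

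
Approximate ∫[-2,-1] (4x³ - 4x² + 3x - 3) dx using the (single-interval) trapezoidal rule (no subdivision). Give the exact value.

-35.5

T = (b−a)/2 · [f(-2) + f(-1)] = 0.5·[(-57) + (-14)] = -35.5.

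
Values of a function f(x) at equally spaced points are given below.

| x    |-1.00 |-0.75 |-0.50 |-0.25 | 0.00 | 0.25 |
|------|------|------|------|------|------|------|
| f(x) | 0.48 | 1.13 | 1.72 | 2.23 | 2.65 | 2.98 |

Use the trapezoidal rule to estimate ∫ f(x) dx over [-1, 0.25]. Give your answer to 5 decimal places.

2.36500

h = 0.25, n = 5.
(h/2)·[y₀ + 2y₁ + 2y₂ + 2y₃ + 2y₄ + y₅] = 0.125·(18.92) = 2.36500.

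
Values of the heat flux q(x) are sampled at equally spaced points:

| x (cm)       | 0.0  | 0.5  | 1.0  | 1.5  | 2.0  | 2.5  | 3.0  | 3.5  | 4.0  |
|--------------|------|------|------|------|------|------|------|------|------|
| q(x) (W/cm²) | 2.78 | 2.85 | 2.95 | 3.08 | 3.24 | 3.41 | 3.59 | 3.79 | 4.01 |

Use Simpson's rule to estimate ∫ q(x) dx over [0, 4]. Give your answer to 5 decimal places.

h = 0.5, n = 8.
(h/3)·[y₀ + 4y₁ + 2y₂ + 4y₃ + 2y₄ + 4y₅ + 2y₆ + 4y₇ + y₈] = 0.166667·(78.87) = 13.14500.

13.14500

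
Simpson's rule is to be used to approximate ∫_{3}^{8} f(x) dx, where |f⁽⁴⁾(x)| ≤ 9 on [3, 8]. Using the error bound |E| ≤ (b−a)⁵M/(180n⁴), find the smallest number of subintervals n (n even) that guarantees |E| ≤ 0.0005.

24

Need 28125/(180n⁴) ≤ 0.0005.
n⁴ ≥ 28125/(180·0.0005) = 312500 ⇒ n ≥ 23.6435, so the smallest even n is 24. (n must be even for Simpson's rule.)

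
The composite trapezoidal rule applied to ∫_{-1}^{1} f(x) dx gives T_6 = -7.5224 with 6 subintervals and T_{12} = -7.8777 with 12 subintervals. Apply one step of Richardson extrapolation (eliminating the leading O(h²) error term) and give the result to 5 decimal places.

R = (4·T_{12} − T_6) / 3 = (4·(-7.8777) − (-7.5224))/3 = (-23.9884)/3 = -7.99613.

-7.99613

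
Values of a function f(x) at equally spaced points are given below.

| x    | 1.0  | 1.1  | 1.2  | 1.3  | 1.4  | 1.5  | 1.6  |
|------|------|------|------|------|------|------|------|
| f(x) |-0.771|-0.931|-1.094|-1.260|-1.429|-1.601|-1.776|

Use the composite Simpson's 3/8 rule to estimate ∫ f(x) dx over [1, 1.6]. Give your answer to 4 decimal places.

h = 0.1, n = 6.
(3h/8)·[y₀ + 3y₁ + 3y₂ + 2y₃ + 3y₄ + 3y₅ + y₆] = 0.0375·(-20.232) = -0.7587.

-0.7587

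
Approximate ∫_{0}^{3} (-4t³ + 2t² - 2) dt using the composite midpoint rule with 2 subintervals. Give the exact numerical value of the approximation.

-60

h = (3 − 0)/2 = 1.5.
Midpoints m₁,…,m₂ = 0.75, 2.25.
f(m₁)=-2.5625, f(m₂)=-37.4375.
h·[f(m₁) + f(m₂)] = 1.5·(-40) = -60.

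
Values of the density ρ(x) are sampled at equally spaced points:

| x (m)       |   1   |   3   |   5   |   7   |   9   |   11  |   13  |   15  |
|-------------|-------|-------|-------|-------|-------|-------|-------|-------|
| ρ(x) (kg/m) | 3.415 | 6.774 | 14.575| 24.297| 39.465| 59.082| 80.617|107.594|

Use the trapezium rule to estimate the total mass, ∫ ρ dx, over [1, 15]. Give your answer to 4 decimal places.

560.6290

h = 2, n = 7.
(h/2)·[y₀ + 2y₁ + 2y₂ + 2y₃ + 2y₄ + 2y₅ + 2y₆ + y₇] = 1·(560.629) = 560.6290.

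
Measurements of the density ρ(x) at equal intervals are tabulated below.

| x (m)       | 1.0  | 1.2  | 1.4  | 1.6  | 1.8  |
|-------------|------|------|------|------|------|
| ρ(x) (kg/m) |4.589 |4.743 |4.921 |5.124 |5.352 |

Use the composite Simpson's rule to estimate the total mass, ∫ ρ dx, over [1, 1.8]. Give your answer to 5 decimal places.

h = 0.2, n = 4.
(h/3)·[y₀ + 4y₁ + 2y₂ + 4y₃ + y₄] = 0.066667·(59.251) = 3.95007.

3.95007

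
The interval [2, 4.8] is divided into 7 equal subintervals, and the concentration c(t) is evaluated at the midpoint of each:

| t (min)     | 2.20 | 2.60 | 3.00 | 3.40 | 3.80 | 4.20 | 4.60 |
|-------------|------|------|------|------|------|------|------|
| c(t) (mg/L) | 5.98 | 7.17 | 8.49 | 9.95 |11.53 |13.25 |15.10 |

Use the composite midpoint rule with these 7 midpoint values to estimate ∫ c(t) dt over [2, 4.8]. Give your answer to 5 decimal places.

h = 0.4, n = 7.
h·[y(m₁) + y(m₂) + y(m₃) + y(m₄) + y(m₅) + y(m₆) + y(m₇)] = 0.4·(71.47) = 28.58800.

28.58800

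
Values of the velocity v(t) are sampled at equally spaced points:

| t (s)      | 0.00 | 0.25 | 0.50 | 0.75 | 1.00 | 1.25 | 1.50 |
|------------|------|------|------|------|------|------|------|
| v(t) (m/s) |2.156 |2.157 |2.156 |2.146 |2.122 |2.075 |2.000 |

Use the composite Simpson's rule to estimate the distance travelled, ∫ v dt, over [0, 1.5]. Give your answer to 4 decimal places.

3.1853

h = 0.25, n = 6.
(h/3)·[y₀ + 4y₁ + 2y₂ + 4y₃ + 2y₄ + 4y₅ + y₆] = 0.083333·(38.224) = 3.1853.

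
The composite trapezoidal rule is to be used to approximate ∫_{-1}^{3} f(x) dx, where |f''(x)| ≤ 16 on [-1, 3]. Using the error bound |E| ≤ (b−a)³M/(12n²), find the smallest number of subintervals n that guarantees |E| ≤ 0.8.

Need 1024/(12n²) ≤ 0.8.
n² ≥ 1024/(12·0.8) = 106.667 ⇒ n ≥ 10.3280, so the smallest n is 11.

11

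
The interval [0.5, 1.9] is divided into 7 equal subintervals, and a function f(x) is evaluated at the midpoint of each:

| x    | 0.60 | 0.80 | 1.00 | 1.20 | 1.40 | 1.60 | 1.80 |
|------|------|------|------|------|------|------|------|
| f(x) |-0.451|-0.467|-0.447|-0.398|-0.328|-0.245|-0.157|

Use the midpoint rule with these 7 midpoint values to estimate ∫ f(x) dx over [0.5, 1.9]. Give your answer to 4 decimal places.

h = 0.2, n = 7.
h·[y(m₁) + y(m₂) + y(m₃) + y(m₄) + y(m₅) + y(m₆) + y(m₇)] = 0.2·(-2.493) = -0.4986.

-0.4986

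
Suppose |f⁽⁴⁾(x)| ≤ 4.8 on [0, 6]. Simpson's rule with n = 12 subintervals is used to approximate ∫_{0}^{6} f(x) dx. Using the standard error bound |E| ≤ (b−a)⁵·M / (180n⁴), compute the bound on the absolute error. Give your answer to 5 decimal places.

|E| ≤ (6)⁵·4.8 / (180·12⁴) = 37324.8/3732480 = 0.01000.

0.01000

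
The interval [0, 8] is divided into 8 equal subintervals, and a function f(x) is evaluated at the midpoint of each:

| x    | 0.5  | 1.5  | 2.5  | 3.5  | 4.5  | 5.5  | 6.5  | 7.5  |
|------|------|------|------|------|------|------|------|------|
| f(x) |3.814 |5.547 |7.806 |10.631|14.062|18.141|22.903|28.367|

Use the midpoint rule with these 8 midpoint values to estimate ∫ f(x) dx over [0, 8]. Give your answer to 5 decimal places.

h = 1, n = 8.
h·[y(m₁) + y(m₂) + y(m₃) + y(m₄) + y(m₅) + y(m₆) + y(m₇) + y(m₈)] = 1·(111.271) = 111.27100.

111.27100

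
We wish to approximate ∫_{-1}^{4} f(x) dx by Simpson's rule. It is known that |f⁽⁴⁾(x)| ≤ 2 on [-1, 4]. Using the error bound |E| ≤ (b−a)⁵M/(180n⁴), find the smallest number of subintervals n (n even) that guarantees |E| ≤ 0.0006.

16

Need 6250/(180n⁴) ≤ 0.0006.
n⁴ ≥ 6250/(180·0.0006) = 57870.4 ⇒ n ≥ 15.5101, so the smallest even n is 16. (n must be even for Simpson's rule.)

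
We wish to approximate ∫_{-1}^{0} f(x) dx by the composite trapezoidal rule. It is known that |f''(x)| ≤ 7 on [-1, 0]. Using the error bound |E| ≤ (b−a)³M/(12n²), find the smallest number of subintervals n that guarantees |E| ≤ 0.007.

10

Need 7/(12n²) ≤ 0.007.
n² ≥ 7/(12·0.007) = 83.3333 ⇒ n ≥ 9.1287, so the smallest n is 10.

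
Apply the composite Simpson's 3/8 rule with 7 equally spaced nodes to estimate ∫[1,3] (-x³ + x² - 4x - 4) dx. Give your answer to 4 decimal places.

-35.3333

h = (3 − 1)/6 = 0.333333.
Nodes x₀,…,x₆ = 1, 1.333333, 1.666667, 2, 2.333333, 2.666667, 3.
f(x) = -x³ + x² - 4x - 4: f₀=-8, f₁=-9.925926, f₂=-12.518519, f₃=-16, f₄=-20.592593, f₅=-26.518519, f₆=-34.
(3h/8)·[f₀ + 3f₁ + 3f₂ + 2f₃ + 3f₄ + 3f₅ + f₆] = 0.125·(-282.666667) = -35.3333.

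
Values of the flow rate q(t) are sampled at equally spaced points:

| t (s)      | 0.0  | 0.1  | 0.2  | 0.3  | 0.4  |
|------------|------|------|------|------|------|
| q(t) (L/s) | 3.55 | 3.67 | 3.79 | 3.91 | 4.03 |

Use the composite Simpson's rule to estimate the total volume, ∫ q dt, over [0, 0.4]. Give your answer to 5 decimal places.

1.51600

h = 0.1, n = 4.
(h/3)·[y₀ + 4y₁ + 2y₂ + 4y₃ + y₄] = 0.033333·(45.48) = 1.51600.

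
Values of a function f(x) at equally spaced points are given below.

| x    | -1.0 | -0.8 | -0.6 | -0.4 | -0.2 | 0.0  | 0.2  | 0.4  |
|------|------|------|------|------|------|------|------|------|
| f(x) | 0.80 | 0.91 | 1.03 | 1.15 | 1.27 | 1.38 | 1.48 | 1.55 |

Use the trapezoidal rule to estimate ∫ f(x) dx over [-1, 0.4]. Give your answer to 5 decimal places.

h = 0.2, n = 7.
(h/2)·[y₀ + 2y₁ + 2y₂ + 2y₃ + 2y₄ + 2y₅ + 2y₆ + y₇] = 0.1·(16.79) = 1.67900.

1.67900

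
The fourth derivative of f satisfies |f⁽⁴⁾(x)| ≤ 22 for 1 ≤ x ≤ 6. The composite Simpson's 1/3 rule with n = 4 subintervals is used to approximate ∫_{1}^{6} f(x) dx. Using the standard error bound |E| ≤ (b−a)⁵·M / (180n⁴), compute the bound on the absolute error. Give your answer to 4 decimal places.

|E| ≤ (5)⁵·22 / (180·4⁴) = 68750/46080 = 1.4920.

1.4920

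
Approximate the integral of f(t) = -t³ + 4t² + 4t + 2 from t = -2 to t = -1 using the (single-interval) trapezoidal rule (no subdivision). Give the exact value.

10.5

T = (b−a)/2 · [f(-2) + f(-1)] = 0.5·[18 + 3] = 10.5.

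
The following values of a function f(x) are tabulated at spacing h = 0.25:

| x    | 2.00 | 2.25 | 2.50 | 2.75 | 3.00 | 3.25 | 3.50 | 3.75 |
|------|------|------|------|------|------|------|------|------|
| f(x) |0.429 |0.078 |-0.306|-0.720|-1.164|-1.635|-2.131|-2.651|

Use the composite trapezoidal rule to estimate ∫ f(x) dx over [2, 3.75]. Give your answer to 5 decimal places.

-1.74725

h = 0.25, n = 7.
(h/2)·[y₀ + 2y₁ + 2y₂ + 2y₃ + 2y₄ + 2y₅ + 2y₆ + y₇] = 0.125·(-13.978) = -1.74725.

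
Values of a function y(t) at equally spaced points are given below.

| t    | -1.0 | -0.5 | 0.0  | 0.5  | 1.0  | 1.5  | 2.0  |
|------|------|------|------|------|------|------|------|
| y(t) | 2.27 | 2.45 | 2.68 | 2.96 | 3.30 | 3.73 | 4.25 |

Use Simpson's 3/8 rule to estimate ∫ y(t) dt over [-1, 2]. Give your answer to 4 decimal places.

9.1725

h = 0.5, n = 6.
(3h/8)·[y₀ + 3y₁ + 3y₂ + 2y₃ + 3y₄ + 3y₅ + y₆] = 0.1875·(48.92) = 9.1725.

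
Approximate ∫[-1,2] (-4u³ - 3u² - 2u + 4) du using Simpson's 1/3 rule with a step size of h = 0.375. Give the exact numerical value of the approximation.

h = (2 − (-1))/8 = 0.375.
Nodes u₀,…,u₈ = -1, -0.625, -0.25, 0.125, 0.5, 0.875, 1.25, 1.625, 2.
f(u) = -4u³ - 3u² - 2u + 4: f₀=7, f₁=5.0546875, f₂=4.375, f₃=3.6953125, f₄=1.75, f₅=-2.7265625, f₆=-11, f₇=-24.3359375, f₈=-44.
(h/3)·[f₀ + 4f₁ + 2f₂ + 4f₃ + 2f₄ + 4f₅ + 2f₆ + 4f₇ + f₈] = 0.125·(-120) = -15.

-15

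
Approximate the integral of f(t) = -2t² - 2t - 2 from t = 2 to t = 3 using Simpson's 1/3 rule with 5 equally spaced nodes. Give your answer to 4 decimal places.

h = (3 − 2)/4 = 0.25.
Nodes t₀,…,t₄ = 2, 2.25, 2.5, 2.75, 3.
f(t) = -2t² - 2t - 2: f₀=-14, f₁=-16.625, f₂=-19.5, f₃=-22.625, f₄=-26.
(h/3)·[f₀ + 4f₁ + 2f₂ + 4f₃ + f₄] = 0.083333·(-236) = -19.6667.

-19.6667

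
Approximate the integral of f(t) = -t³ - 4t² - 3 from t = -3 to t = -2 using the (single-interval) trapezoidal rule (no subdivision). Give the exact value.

T = (b−a)/2 · [f(-3) + f(-2)] = 0.5·[(-12) + (-11)] = -11.5.

-11.5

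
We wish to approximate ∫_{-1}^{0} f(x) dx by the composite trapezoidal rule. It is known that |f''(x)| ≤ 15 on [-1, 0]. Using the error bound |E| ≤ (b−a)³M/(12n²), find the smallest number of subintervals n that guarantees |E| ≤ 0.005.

16

Need 15/(12n²) ≤ 0.005.
n² ≥ 15/(12·0.005) = 250 ⇒ n ≥ 15.8114, so the smallest n is 16.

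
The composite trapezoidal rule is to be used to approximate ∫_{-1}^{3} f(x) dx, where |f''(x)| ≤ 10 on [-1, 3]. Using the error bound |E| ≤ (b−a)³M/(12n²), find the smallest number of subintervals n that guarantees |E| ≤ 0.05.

Need 640/(12n²) ≤ 0.05.
n² ≥ 640/(12·0.05) = 1066.67 ⇒ n ≥ 32.6599, so the smallest n is 33.

33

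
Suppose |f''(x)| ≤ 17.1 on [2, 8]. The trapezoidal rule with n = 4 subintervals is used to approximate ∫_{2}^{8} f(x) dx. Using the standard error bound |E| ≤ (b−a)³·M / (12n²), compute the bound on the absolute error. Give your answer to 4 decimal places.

|E| ≤ (6)³·17.1 / (12·4²) = 3693.6/192 = 19.2375.

19.2375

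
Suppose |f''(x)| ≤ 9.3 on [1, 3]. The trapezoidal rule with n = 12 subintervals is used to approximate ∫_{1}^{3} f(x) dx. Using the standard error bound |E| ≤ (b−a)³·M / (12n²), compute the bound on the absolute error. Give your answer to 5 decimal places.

0.04306

|E| ≤ (2)³·9.3 / (12·12²) = 74.4/1728 = 0.04306.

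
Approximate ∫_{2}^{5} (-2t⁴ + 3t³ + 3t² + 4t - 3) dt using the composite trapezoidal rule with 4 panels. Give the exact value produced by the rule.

-664.55859375

h = (5 − 2)/4 = 0.75.
Nodes t₀,…,t₄ = 2, 2.75, 3.5, 4.25, 5.
f(t) = -2t⁴ + 3t³ + 3t² + 4t - 3: f₀=9, f₁=-21.3046875, f₂=-123.75, f₃=-354.0234375, f₄=-783.
(h/2)·[f₀ + 2f₁ + 2f₂ + 2f₃ + f₄] = 0.375·(-1772.15625) = -664.55859375.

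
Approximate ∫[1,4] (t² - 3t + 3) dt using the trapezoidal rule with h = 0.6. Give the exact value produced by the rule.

h = (4 − 1)/5 = 0.6.
Nodes t₀,…,t₅ = 1, 1.6, 2.2, 2.8, 3.4, 4.
f(t) = t² - 3t + 3: f₀=1, f₁=0.76, f₂=1.24, f₃=2.44, f₄=4.36, f₅=7.
(h/2)·[f₀ + 2f₁ + 2f₂ + 2f₃ + 2f₄ + f₅] = 0.3·(25.6) = 7.68.

7.68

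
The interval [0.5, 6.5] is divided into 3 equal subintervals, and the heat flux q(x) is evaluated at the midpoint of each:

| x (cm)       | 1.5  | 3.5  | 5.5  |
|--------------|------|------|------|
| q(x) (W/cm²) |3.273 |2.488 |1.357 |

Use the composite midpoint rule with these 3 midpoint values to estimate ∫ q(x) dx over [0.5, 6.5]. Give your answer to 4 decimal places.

14.2360

h = 2, n = 3.
h·[y(m₁) + y(m₂) + y(m₃)] = 2·(7.118) = 14.2360.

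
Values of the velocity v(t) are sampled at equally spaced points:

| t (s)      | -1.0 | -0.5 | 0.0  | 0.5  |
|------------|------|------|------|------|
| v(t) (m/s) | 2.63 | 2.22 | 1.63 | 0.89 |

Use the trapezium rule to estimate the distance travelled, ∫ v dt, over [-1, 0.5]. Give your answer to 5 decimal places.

h = 0.5, n = 3.
(h/2)·[y₀ + 2y₁ + 2y₂ + y₃] = 0.25·(11.22) = 2.80500.

2.80500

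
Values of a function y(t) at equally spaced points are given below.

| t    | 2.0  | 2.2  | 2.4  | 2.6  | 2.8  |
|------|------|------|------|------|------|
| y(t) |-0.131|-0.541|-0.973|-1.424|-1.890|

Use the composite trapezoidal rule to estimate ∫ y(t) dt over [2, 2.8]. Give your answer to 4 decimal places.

-0.7897

h = 0.2, n = 4.
(h/2)·[y₀ + 2y₁ + 2y₂ + 2y₃ + y₄] = 0.1·(-7.897) = -0.7897.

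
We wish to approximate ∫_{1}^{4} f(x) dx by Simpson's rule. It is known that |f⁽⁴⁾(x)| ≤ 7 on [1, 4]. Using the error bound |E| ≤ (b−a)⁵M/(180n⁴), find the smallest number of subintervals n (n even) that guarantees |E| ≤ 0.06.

4

Need 1701/(180n⁴) ≤ 0.06.
n⁴ ≥ 1701/(180·0.06) = 157.5 ⇒ n ≥ 3.5426, so the smallest even n is 4. (n must be even for Simpson's rule.)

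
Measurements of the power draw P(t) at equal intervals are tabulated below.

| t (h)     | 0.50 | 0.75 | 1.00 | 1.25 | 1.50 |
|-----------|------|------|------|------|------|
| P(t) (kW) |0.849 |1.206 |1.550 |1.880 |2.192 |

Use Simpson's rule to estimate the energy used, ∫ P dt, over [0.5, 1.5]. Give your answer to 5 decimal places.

1.54042

h = 0.25, n = 4.
(h/3)·[y₀ + 4y₁ + 2y₂ + 4y₃ + y₄] = 0.083333·(18.485) = 1.54042.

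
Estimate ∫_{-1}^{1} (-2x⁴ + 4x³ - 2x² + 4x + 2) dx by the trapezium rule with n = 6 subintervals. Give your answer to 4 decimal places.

1.6461

h = (1 − (-1))/6 = 0.333333.
Nodes x₀,…,x₆ = -1, -0.666667, -0.333333, 0, 0.333333, 0.666667, 1.
f(x) = -2x⁴ + 4x³ - 2x² + 4x + 2: f₀=-10, f₁=-3.135802, f₂=0.271605, f₃=2, f₄=3.234568, f₅=4.567901, f₆=6.
(h/2)·[f₀ + 2f₁ + 2f₂ + 2f₃ + 2f₄ + 2f₅ + f₆] = 0.166667·(9.876543) = 1.6461.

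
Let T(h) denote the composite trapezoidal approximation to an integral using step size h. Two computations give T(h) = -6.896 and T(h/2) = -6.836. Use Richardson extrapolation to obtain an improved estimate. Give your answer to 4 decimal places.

-6.8160

R = (4·T(h/2) − T(h)) / 3 = (4·(-6.836) − (-6.896))/3 = (-20.448)/3 = -6.8160.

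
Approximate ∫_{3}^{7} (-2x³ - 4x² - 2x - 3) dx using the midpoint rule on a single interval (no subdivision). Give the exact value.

M = (b−a)·f(5) = 4·(-363) = -1452.

-1452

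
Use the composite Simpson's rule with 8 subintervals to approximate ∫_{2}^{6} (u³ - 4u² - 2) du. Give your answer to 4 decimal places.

34.6667

h = (6 − 2)/8 = 0.5.
Nodes u₀,…,u₈ = 2, 2.5, 3, 3.5, 4, 4.5, 5, 5.5, 6.
f(u) = u³ - 4u² - 2: f₀=-10, f₁=-11.375, f₂=-11, f₃=-8.125, f₄=-2, f₅=8.125, f₆=23, f₇=43.375, f₈=70.
(h/3)·[f₀ + 4f₁ + 2f₂ + 4f₃ + 2f₄ + 4f₅ + 2f₆ + 4f₇ + f₈] = 0.166667·(208) = 34.6667.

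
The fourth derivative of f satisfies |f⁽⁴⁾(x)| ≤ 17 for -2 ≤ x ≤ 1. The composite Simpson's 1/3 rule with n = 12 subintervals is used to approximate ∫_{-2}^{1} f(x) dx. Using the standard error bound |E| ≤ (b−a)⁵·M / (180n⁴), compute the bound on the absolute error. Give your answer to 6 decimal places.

|E| ≤ (3)⁵·17 / (180·12⁴) = 4131/3732480 = 0.001107.

0.001107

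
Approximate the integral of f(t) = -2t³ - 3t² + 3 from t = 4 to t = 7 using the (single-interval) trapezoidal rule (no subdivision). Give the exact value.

T = (b−a)/2 · [f(4) + f(7)] = 1.5·[(-173) + (-830)] = -1504.5.

-1504.5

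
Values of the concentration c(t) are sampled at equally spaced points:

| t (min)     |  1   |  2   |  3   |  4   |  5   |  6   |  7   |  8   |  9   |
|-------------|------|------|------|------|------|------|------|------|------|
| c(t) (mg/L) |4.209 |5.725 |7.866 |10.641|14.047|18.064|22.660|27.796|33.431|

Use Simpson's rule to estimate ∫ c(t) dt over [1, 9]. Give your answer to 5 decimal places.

h = 1, n = 8.
(h/3)·[y₀ + 4y₁ + 2y₂ + 4y₃ + 2y₄ + 4y₅ + 2y₆ + 4y₇ + y₈] = 0.333333·(375.690) = 125.23000.

125.23000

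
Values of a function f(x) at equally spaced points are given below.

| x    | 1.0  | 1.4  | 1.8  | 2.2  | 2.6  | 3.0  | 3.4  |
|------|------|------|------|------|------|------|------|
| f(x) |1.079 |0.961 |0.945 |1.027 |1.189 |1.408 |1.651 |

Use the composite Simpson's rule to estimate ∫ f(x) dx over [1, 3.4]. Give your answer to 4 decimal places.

h = 0.4, n = 6.
(h/3)·[y₀ + 4y₁ + 2y₂ + 4y₃ + 2y₄ + 4y₅ + y₆] = 0.133333·(20.582) = 2.7443.

2.7443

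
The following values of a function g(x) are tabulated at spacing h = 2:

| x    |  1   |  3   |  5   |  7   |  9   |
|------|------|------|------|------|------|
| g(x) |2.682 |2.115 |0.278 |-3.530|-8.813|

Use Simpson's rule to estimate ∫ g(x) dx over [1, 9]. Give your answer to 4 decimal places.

h = 2, n = 4.
(h/3)·[y₀ + 4y₁ + 2y₂ + 4y₃ + y₄] = 0.666667·(-11.235) = -7.4900.

-7.4900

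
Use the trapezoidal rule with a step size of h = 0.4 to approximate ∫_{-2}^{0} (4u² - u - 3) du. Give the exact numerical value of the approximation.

h = (0 − (-2))/5 = 0.4.
Nodes u₀,…,u₅ = -2, -1.6, -1.2, -0.8, -0.4, 0.
f(u) = 4u² - u - 3: f₀=15, f₁=8.84, f₂=3.96, f₃=0.36, f₄=-1.96, f₅=-3.
(h/2)·[f₀ + 2f₁ + 2f₂ + 2f₃ + 2f₄ + f₅] = 0.2·(34.4) = 6.88.

6.88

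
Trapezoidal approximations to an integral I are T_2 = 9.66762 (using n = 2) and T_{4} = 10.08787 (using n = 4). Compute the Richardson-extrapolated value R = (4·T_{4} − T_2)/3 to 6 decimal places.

R = (4·T_{4} − T_2) / 3 = (4·10.08787 − 9.66762)/3 = (30.68386)/3 = 10.227953.

10.227953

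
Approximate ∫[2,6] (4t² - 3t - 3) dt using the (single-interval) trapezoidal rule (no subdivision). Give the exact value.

260

T = (b−a)/2 · [f(2) + f(6)] = 2·[7 + 123] = 260.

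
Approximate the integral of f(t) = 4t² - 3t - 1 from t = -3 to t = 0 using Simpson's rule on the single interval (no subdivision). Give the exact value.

46.5

S = (b−a)/6 · [f(-3) + 4f(-1.5) + f(0)] = 0.5·[44 + 4·12.5 + (-1)] = 46.5.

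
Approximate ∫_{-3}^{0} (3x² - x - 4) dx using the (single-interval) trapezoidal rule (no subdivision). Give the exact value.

33

T = (b−a)/2 · [f(-3) + f(0)] = 1.5·[26 + (-4)] = 33.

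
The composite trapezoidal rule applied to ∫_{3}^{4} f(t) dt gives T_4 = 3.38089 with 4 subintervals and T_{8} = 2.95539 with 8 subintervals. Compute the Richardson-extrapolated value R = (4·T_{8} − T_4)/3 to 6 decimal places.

2.813557

R = (4·T_{8} − T_4) / 3 = (4·2.95539 − 3.38089)/3 = (8.44067)/3 = 2.813557.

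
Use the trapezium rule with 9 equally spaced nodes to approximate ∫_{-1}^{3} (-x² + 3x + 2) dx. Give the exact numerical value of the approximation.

10.5

h = (3 − (-1))/8 = 0.5.
Nodes x₀,…,x₈ = -1, -0.5, 0, 0.5, 1, 1.5, 2, 2.5, 3.
f(x) = -x² + 3x + 2: f₀=-2, f₁=0.25, f₂=2, f₃=3.25, f₄=4, f₅=4.25, f₆=4, f₇=3.25, f₈=2.
(h/2)·[f₀ + 2f₁ + 2f₂ + 2f₃ + 2f₄ + 2f₅ + 2f₆ + 2f₇ + f₈] = 0.25·(42) = 10.5.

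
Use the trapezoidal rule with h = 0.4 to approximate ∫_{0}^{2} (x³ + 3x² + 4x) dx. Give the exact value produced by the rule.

h = (2 − 0)/5 = 0.4.
Nodes x₀,…,x₅ = 0, 0.4, 0.8, 1.2, 1.6, 2.
f(x) = x³ + 3x² + 4x: f₀=0, f₁=2.144, f₂=5.632, f₃=10.848, f₄=18.176, f₅=28.
(h/2)·[f₀ + 2f₁ + 2f₂ + 2f₃ + 2f₄ + f₅] = 0.2·(101.6) = 20.32.

20.32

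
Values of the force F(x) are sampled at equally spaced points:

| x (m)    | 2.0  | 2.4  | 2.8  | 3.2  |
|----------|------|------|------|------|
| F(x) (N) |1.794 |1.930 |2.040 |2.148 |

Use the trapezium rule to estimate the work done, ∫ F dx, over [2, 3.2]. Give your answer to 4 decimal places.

2.3764

h = 0.4, n = 3.
(h/2)·[y₀ + 2y₁ + 2y₂ + y₃] = 0.2·(11.882) = 2.3764.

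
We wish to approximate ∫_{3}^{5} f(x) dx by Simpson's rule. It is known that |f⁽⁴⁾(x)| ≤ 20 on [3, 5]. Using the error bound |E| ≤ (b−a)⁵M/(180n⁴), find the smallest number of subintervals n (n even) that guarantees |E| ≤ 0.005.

6

Need 640/(180n⁴) ≤ 0.005.
n⁴ ≥ 640/(180·0.005) = 711.111 ⇒ n ≥ 5.1640, so the smallest even n is 6. (n must be even for Simpson's rule.)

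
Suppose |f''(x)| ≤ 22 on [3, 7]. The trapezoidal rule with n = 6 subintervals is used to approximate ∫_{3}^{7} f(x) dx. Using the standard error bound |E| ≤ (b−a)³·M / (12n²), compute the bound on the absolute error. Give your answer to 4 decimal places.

|E| ≤ (4)³·22 / (12·6²) = 1408/432 = 3.2593.

3.2593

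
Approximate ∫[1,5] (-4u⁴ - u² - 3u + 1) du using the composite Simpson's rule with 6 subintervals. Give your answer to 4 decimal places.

h = (5 − 1)/6 = 0.666667.
Nodes u₀,…,u₆ = 1, 1.666667, 2.333333, 3, 3.666667, 4.333333, 5.
f(u) = -4u⁴ - u² - 3u + 1: f₀=-7, f₁=-37.641975, f₂=-130.012346, f₃=-341, f₄=-746.456790, f₅=-1441.197531, f₆=-2539.
(h/3)·[f₀ + 4f₁ + 2f₂ + 4f₃ + 2f₄ + 4f₅ + f₆] = 0.222222·(-11578.296296) = -2572.9547.

-2572.9547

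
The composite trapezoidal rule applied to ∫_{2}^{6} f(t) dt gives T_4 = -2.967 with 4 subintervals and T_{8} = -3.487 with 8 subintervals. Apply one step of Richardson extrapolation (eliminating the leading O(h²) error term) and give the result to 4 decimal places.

R = (4·T_{8} − T_4) / 3 = (4·(-3.487) − (-2.967))/3 = (-10.981)/3 = -3.6603.

-3.6603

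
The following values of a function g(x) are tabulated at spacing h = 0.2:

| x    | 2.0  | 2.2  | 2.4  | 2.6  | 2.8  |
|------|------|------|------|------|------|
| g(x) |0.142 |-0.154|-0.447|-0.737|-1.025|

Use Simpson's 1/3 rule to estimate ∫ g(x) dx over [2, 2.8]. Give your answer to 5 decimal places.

-0.35607

h = 0.2, n = 4.
(h/3)·[y₀ + 4y₁ + 2y₂ + 4y₃ + y₄] = 0.066667·(-5.341) = -0.35607.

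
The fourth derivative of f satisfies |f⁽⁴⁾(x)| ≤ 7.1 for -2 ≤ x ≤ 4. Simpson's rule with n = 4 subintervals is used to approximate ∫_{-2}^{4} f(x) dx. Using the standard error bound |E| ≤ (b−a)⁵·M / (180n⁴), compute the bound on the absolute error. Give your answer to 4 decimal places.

|E| ≤ (6)⁵·7.1 / (180·4⁴) = 55209.6/46080 = 1.1981.

1.1981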